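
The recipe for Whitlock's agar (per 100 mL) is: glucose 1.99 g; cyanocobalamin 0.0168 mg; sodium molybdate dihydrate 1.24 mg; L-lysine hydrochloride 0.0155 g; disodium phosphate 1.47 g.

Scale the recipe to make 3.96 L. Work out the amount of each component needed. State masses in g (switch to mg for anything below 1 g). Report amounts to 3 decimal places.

glucose 78.804 g; cyanocobalamin 0.665 mg; sodium molybdate dihydrate 49.104 mg; L-lysine hydrochloride 613.800 mg; disodium phosphate 58.212 g

Scale factor = 3960 mL / 100 mL = 39.6.
glucose: 1.99 g × (3960 mL / 100 mL) = 78.804 g
cyanocobalamin: 0.0168 mg × (3960 mL / 100 mL) = 0.665 mg
sodium molybdate dihydrate: 1.24 mg × (3960 mL / 100 mL) = 49.104 mg
L-lysine hydrochloride: 0.0155 g × (3960 mL / 100 mL) = 0.6138 g = 613.800 mg
disodium phosphate: 1.47 g × (3960 mL / 100 mL) = 58.212 g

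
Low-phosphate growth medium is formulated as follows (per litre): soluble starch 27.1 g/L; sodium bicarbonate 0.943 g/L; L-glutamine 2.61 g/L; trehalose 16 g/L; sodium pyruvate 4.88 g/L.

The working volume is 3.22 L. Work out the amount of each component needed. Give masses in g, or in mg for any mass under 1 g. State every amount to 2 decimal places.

soluble starch 87.26 g; sodium bicarbonate 3.04 g; L-glutamine 8.40 g; trehalose 51.52 g; sodium pyruvate 15.71 g

Scale factor relative to 1 L: 3.22.
soluble starch: 27.1 g/L × 3.22 L = 87.26 g
sodium bicarbonate: 0.943 g/L × 3.22 L = 3.04 g
L-glutamine: 2.61 g/L × 3.22 L = 8.40 g
trehalose: 16 g/L × 3.22 L = 51.52 g
sodium pyruvate: 4.88 g/L × 3.22 L = 15.71 g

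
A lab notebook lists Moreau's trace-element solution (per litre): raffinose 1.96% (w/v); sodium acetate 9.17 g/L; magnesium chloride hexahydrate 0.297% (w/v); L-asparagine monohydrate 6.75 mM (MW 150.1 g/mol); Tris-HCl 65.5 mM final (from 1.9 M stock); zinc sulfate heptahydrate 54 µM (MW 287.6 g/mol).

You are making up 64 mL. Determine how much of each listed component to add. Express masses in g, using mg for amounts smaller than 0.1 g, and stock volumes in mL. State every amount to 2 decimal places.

raffinose 1.25 g; sodium acetate 0.59 g; magnesium chloride hexahydrate 0.19 g; L-asparagine monohydrate 64.84 mg; Tris-HCl 2.21 mL; zinc sulfate heptahydrate 0.99 mg

Scale factor relative to 1 L: 0.064.
raffinose: 1.96 g per 100 mL × 64 mL ÷ 100 = 1.25 g
sodium acetate: 9.17 g/L × 0.064 L = 0.59 g
magnesium chloride hexahydrate: 0.297% w/v = 2.97 g/L → 2.97 × 0.064 L = 0.19 g
L-asparagine monohydrate: 6.75 mmol/L × 150.1 mg/mmol × 0.064 L = 64.84 mg
Tris-HCl: V = C2·V2/C1 = 65.5 mM × 64 mL ÷ 1900 mM = 2.21 mL
zinc sulfate heptahydrate: 54 µmol/L × 287.6 g/mol × 0.064 L ÷ 1000 = 0.99 mg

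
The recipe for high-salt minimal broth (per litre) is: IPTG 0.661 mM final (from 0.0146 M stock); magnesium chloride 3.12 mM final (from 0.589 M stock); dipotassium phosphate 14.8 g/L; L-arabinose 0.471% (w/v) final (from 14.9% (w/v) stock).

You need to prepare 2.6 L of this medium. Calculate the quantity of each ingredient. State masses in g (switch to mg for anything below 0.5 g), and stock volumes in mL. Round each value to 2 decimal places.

IPTG 117.71 mL; magnesium chloride 13.77 mL; dipotassium phosphate 38.48 g; L-arabinose 82.19 mL

Scale factor relative to 1 L: 2.6.
IPTG: V = C2·V2/C1 = 0.661 mM × 2600 mL ÷ 14.6 mM = 117.71 mL
magnesium chloride: C1V1 = C2V2 → 3.12 mM × 2600 mL ÷ 589 mM = 13.77 mL
dipotassium phosphate: 14.8 g/L × 2.6 L = 38.48 g
L-arabinose: C1V1 = C2V2 → 0.471% ÷ 14.9% × 2600 mL = 82.19 mL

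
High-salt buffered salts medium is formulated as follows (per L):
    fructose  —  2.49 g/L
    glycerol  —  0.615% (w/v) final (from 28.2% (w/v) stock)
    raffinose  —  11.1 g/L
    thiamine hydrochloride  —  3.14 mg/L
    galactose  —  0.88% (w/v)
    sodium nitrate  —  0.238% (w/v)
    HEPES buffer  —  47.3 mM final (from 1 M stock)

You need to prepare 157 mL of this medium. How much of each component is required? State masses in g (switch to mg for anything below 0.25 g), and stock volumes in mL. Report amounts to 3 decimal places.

fructose 0.391 g; glycerol 3.424 mL; raffinose 1.743 g; thiamine hydrochloride 0.493 mg; galactose 1.382 g; sodium nitrate 0.374 g; HEPES buffer 7.426 mL

Working volume: 157 mL = 0.157 L.
fructose: 2.49 g/L × 0.157 L = 0.391 g
glycerol: dilute stock: 0.615% ÷ 28.2% × 157 mL = 3.424 mL
raffinose: 11.1 g/L × 0.157 L = 1.743 g
thiamine hydrochloride: 3.14 mg/L × 0.157 L = 0.493 mg
galactose: 0.88 g per 100 mL × 157 mL ÷ 100 = 1.382 g
sodium nitrate: 0.238% w/v = 2.38 g/L → 2.38 × 0.157 L = 0.374 g
HEPES buffer: dilute stock: 47.3 mM × 157 mL ÷ 1000 mM = 7.426 mL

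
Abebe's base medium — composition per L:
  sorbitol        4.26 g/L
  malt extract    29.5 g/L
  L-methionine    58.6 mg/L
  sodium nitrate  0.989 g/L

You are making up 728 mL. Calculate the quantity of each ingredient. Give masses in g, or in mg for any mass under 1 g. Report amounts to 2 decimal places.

Working volume: 728 mL = 0.728 L.
sorbitol: 4.26 g/L × 0.728 L = 3.10 g
malt extract: 29.5 g/L × 0.728 L = 21.48 g
L-methionine: 58.6 mg/L × 0.728 L = 42.66 mg
sodium nitrate: 0.989 g/L × 0.728 L = 0.719992 g = 719.99 mg

sorbitol 3.10 g; malt extract 21.48 g; L-methionine 42.66 mg; sodium nitrate 719.99 mg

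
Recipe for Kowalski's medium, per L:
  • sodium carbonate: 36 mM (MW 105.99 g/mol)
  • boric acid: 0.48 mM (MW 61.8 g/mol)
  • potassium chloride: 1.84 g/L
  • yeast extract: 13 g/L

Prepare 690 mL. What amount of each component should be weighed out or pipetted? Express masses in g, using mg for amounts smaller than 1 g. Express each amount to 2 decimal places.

Target volume = 690 mL = 0.69 L.
sodium carbonate: 36 mmol/L × 105.99 g/mol × 0.69 L ÷ 1000 = 2.63 g
boric acid: 0.48 mmol/L × 61.8 mg/mmol × 0.69 L = 20.47 mg
potassium chloride: 1.84 g/L × 0.69 L = 1.27 g
yeast extract: 13 g/L × 0.69 L = 8.97 g

sodium carbonate 2.63 g; boric acid 20.47 mg; potassium chloride 1.27 g; yeast extract 8.97 g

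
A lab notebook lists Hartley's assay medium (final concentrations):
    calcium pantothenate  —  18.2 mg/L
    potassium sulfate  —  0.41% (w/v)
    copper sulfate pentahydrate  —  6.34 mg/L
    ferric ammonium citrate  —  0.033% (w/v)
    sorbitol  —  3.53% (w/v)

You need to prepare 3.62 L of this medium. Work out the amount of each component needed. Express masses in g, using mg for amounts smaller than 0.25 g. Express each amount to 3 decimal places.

calcium pantothenate 65.884 mg; potassium sulfate 14.842 g; copper sulfate pentahydrate 22.951 mg; ferric ammonium citrate 1.195 g; sorbitol 127.786 g

Working volume: 3.62 L.
calcium pantothenate: 18.2 mg/L × 3.62 L = 65.884 mg
potassium sulfate: 0.41 g per 100 mL × 3620 mL ÷ 100 = 14.842 g
copper sulfate pentahydrate: 6.34 mg/L × 3.62 L = 22.951 mg
ferric ammonium citrate: 0.033 g per 100 mL × 3620 mL ÷ 100 = 1.195 g
sorbitol: 3.53 g per 100 mL × 3620 mL ÷ 100 = 127.786 g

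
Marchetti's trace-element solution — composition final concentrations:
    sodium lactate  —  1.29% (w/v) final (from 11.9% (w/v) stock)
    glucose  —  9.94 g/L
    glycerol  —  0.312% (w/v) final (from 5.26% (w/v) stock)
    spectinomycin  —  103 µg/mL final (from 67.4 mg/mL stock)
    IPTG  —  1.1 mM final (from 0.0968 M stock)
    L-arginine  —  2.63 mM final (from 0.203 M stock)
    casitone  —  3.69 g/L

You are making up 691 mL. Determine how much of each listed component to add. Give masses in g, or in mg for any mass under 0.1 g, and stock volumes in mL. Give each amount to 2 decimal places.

Working volume: 691 mL = 0.691 L.
sodium lactate: C1V1 = C2V2 → 1.29% ÷ 11.9% × 691 mL = 74.91 mL
glucose: 9.94 g/L × 0.691 L = 6.87 g
glycerol: C1V1 = C2V2 → 0.312% ÷ 5.26% × 691 mL = 40.99 mL
spectinomycin: V = C2·V2/C1 = 103 µg/mL × 691 mL ÷ 67400 µg/mL = 1.06 mL
IPTG: dilute stock: 1.1 mM × 691 mL ÷ 96.8 mM = 7.85 mL
L-arginine: C1V1 = C2V2 → 2.63 mM × 691 mL ÷ 203 mM = 8.95 mL
casitone: 3.69 g/L × 0.691 L = 2.55 g

sodium lactate 74.91 mL; glucose 6.87 g; glycerol 40.99 mL; spectinomycin 1.06 mL; IPTG 7.85 mL; L-arginine 8.95 mL; casitone 2.55 g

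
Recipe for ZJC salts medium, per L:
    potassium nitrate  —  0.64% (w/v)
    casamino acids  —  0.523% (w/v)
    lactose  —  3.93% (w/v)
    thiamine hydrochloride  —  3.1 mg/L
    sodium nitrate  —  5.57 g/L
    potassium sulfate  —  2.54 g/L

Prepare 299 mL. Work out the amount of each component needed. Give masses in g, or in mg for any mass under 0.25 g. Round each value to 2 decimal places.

potassium nitrate 1.91 g; casamino acids 1.56 g; lactose 11.75 g; thiamine hydrochloride 0.93 mg; sodium nitrate 1.67 g; potassium sulfate 0.76 g

Working volume: 299 mL = 0.299 L.
potassium nitrate: 0.64 g per 100 mL × 299 mL ÷ 100 = 1.91 g
casamino acids: 0.523 g per 100 mL × 299 mL ÷ 100 = 1.56 g
lactose: 3.93 g per 100 mL × 299 mL ÷ 100 = 11.75 g
thiamine hydrochloride: 3.1 mg/L × 0.299 L = 0.93 mg
sodium nitrate: 5.57 g/L × 0.299 L = 1.67 g
potassium sulfate: 2.54 g/L × 0.299 L = 0.76 g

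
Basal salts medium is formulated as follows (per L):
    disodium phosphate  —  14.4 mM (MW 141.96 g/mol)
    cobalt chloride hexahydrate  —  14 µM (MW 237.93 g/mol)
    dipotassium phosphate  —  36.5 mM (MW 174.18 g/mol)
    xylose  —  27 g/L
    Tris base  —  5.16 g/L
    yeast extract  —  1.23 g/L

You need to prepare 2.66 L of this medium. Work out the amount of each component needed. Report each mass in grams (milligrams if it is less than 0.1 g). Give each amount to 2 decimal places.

disodium phosphate 5.44 g; cobalt chloride hexahydrate 8.86 mg; dipotassium phosphate 16.91 g; xylose 71.82 g; Tris base 13.73 g; yeast extract 3.27 g

Scale factor relative to 1 L: 2.66.
disodium phosphate: 14.4 mmol/L × 141.96 g/mol × 2.66 L ÷ 1000 = 5.44 g
cobalt chloride hexahydrate: 14 µmol/L × 237.93 g/mol × 2.66 L ÷ 1000 = 8.86 mg
dipotassium phosphate: 36.5 mmol/L × 174.18 g/mol × 2.66 L ÷ 1000 = 16.91 g
xylose: 27 g/L × 2.66 L = 71.82 g
Tris base: 5.16 g/L × 2.66 L = 13.73 g
yeast extract: 1.23 g/L × 2.66 L = 3.27 g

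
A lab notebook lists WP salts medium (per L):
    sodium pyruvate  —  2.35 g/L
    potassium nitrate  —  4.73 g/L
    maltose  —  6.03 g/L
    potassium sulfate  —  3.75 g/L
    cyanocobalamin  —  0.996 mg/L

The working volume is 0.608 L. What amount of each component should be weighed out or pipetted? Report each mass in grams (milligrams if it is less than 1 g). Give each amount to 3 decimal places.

sodium pyruvate 1.429 g; potassium nitrate 2.876 g; maltose 3.666 g; potassium sulfate 2.280 g; cyanocobalamin 0.606 mg

Working volume: 0.608 L.
sodium pyruvate: 2.35 g/L × 0.608 L = 1.429 g
potassium nitrate: 4.73 g/L × 0.608 L = 2.876 g
maltose: 6.03 g/L × 0.608 L = 3.666 g
potassium sulfate: 3.75 g/L × 0.608 L = 2.280 g
cyanocobalamin: 0.996 mg/L × 0.608 L = 0.606 mg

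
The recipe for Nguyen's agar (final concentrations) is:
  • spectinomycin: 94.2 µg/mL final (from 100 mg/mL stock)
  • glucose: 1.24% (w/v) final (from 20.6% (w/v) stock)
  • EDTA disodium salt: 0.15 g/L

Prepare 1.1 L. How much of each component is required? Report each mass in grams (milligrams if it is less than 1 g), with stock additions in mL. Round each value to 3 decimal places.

spectinomycin 1.036 mL; glucose 66.214 mL; EDTA disodium salt 165.000 mg

Working volume: 1.1 L.
spectinomycin: V = C2·V2/C1 = 94.2 µg/mL × 1100 mL ÷ 100000 µg/mL = 1.036 mL
glucose: V = C2·V2/C1 = 1.24% ÷ 20.6% × 1100 mL = 66.214 mL
EDTA disodium salt: 0.15 g/L × 1.1 L = 0.165 g = 165.000 mg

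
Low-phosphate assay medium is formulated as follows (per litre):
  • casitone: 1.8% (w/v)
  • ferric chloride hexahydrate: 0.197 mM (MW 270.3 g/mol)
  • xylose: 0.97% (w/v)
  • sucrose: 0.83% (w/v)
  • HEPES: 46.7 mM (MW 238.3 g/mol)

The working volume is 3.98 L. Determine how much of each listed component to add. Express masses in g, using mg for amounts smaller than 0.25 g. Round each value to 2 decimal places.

Scale factor relative to 1 L: 3.98.
casitone: 1.8% w/v = 18 g/L → 18 × 3.98 L = 71.64 g
ferric chloride hexahydrate: 0.197 mmol/L × 270.3 mg/mmol × 3.98 L = 211.93 mg
xylose: 0.97 g per 100 mL × 3980 mL ÷ 100 = 38.61 g
sucrose: 0.83 g per 100 mL × 3980 mL ÷ 100 = 33.03 g
HEPES: 46.7 mmol/L × 238.3 g/mol × 3.98 L ÷ 1000 = 44.29 g

casitone 71.64 g; ferric chloride hexahydrate 211.93 mg; xylose 38.61 g; sucrose 33.03 g; HEPES 44.29 g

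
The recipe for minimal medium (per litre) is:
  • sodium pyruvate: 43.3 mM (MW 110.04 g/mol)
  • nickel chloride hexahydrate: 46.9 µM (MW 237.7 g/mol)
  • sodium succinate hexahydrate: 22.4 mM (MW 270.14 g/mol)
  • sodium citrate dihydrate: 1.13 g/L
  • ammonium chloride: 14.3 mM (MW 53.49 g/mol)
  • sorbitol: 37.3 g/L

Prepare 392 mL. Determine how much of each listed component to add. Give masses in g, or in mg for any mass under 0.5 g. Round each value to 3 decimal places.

sodium pyruvate 1.868 g; nickel chloride hexahydrate 4.370 mg; sodium succinate hexahydrate 2.372 g; sodium citrate dihydrate 442.960 mg; ammonium chloride 299.844 mg; sorbitol 14.622 g

Target volume = 392 mL = 0.392 L.
sodium pyruvate: 43.3 mmol/L × 110.04 g/mol × 0.392 L ÷ 1000 = 1.868 g
nickel chloride hexahydrate: 46.9 µmol/L × 237.7 g/mol × 0.392 L ÷ 1000 = 4.370 mg
sodium succinate hexahydrate: 22.4 mmol/L × 270.14 g/mol × 0.392 L ÷ 1000 = 2.372 g
sodium citrate dihydrate: 1.13 g/L × 0.392 L = 0.44296 g = 442.960 mg
ammonium chloride: 14.3 mmol/L × 53.49 mg/mmol × 0.392 L = 299.844 mg
sorbitol: 37.3 g/L × 0.392 L = 14.622 g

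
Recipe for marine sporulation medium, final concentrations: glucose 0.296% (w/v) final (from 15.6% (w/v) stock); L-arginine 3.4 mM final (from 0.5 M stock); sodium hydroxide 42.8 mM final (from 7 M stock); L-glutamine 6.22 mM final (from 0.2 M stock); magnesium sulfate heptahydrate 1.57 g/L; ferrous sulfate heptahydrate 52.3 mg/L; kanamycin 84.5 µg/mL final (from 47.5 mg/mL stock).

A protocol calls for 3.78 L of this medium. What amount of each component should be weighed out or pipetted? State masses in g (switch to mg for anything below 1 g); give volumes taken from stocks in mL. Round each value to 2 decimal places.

glucose 71.72 mL; L-arginine 25.70 mL; sodium hydroxide 23.11 mL; L-glutamine 117.56 mL; magnesium sulfate heptahydrate 5.93 g; ferrous sulfate heptahydrate 197.69 mg; kanamycin 6.72 mL

Working volume: 3.78 L.
glucose: dilute stock: 0.296% ÷ 15.6% × 3780 mL = 71.72 mL
L-arginine: V = C2·V2/C1 = 3.4 mM × 3780 mL ÷ 500 mM = 25.70 mL
sodium hydroxide: V = C2·V2/C1 = 42.8 mM × 3780 mL ÷ 7000 mM = 23.11 mL
L-glutamine: C1V1 = C2V2 → 6.22 mM × 3780 mL ÷ 200 mM = 117.56 mL
magnesium sulfate heptahydrate: 1.57 g/L × 3.78 L = 5.93 g
ferrous sulfate heptahydrate: 52.3 mg/L × 3.78 L = 197.69 mg
kanamycin: dilute stock: 84.5 µg/mL × 3780 mL ÷ 47500 µg/mL = 6.72 mL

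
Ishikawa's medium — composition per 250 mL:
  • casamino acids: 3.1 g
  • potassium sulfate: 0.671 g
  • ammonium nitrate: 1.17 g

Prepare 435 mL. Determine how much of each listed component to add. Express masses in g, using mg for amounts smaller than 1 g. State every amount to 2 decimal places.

Scale factor = 435 mL / 250 mL = 1.74.
casamino acids: 3.1 g × (435 mL / 250 mL) = 5.39 g
potassium sulfate: 0.671 g × (435 mL / 250 mL) = 1.17 g
ammonium nitrate: 1.17 g × (435 mL / 250 mL) = 2.04 g

casamino acids 5.39 g; potassium sulfate 1.17 g; ammonium nitrate 2.04 g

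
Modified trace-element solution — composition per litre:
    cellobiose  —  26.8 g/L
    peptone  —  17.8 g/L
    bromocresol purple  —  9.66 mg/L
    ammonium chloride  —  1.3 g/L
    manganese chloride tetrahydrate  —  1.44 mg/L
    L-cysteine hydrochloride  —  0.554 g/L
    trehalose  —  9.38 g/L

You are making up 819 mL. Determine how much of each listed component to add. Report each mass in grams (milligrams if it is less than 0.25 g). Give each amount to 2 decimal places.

cellobiose 21.95 g; peptone 14.58 g; bromocresol purple 7.91 mg; ammonium chloride 1.06 g; manganese chloride tetrahydrate 1.18 mg; L-cysteine hydrochloride 0.45 g; trehalose 7.68 g

Scale factor relative to 1 L: 0.819.
cellobiose: 26.8 g/L × 0.819 L = 21.95 g
peptone: 17.8 g/L × 0.819 L = 14.58 g
bromocresol purple: 9.66 mg/L × 0.819 L = 7.91 mg
ammonium chloride: 1.3 g/L × 0.819 L = 1.06 g
manganese chloride tetrahydrate: 1.44 mg/L × 0.819 L = 1.18 mg
L-cysteine hydrochloride: 0.554 g/L × 0.819 L = 0.45 g
trehalose: 9.38 g/L × 0.819 L = 7.68 g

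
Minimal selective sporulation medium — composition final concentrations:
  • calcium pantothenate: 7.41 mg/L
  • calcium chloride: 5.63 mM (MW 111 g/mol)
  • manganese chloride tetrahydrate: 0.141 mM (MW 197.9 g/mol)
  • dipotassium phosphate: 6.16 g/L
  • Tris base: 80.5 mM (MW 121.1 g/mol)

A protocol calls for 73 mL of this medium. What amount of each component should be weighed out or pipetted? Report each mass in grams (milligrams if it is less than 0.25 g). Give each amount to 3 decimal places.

calcium pantothenate 0.541 mg; calcium chloride 45.620 mg; manganese chloride tetrahydrate 2.037 mg; dipotassium phosphate 0.450 g; Tris base 0.712 g

Target volume = 73 mL = 0.073 L.
calcium pantothenate: 7.41 mg/L × 0.073 L = 0.541 mg
calcium chloride: 5.63 mmol/L × 111 mg/mmol × 0.073 L = 45.620 mg
manganese chloride tetrahydrate: 0.141 mmol/L × 197.9 mg/mmol × 0.073 L = 2.037 mg
dipotassium phosphate: 6.16 g/L × 0.073 L = 0.450 g
Tris base: 80.5 mmol/L × 121.1 g/mol × 0.073 L ÷ 1000 = 0.712 g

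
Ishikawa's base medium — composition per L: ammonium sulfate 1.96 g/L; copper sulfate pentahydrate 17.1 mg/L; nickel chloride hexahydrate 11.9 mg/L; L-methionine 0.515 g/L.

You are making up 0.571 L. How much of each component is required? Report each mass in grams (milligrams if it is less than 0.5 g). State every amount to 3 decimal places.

ammonium sulfate 1.119 g; copper sulfate pentahydrate 9.764 mg; nickel chloride hexahydrate 6.795 mg; L-methionine 294.065 mg

Scale factor relative to 1 L: 0.571.
ammonium sulfate: 1.96 g/L × 0.571 L = 1.119 g
copper sulfate pentahydrate: 17.1 mg/L × 0.571 L = 9.764 mg
nickel chloride hexahydrate: 11.9 mg/L × 0.571 L = 6.795 mg
L-methionine: 0.515 g/L × 0.571 L = 0.294065 g = 294.065 mg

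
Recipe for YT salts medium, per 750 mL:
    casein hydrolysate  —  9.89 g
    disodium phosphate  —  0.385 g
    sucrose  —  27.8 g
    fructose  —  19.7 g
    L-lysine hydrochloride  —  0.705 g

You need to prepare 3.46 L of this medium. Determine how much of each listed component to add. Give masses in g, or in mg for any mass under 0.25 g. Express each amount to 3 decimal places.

Scale factor = 3460 mL / 750 mL = 4.61333.
casein hydrolysate: 9.89 g × (3460 mL / 750 mL) = 45.626 g
disodium phosphate: 0.385 g × (3460 mL / 750 mL) = 1.776 g
sucrose: 27.8 g × (3460 mL / 750 mL) = 128.251 g
fructose: 19.7 g × (3460 mL / 750 mL) = 90.883 g
L-lysine hydrochloride: 0.705 g × (3460 mL / 750 mL) = 3.252 g

casein hydrolysate 45.626 g; disodium phosphate 1.776 g; sucrose 128.251 g; fructose 90.883 g; L-lysine hydrochloride 3.252 g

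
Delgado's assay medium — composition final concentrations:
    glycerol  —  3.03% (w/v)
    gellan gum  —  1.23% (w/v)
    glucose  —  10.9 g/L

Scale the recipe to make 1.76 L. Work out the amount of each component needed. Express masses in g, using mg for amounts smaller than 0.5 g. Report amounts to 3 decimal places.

Working volume: 1.76 L.
glycerol: 3.03% w/v = 30.3 g/L → 30.3 × 1.76 L = 53.328 g
gellan gum: 1.23% w/v = 12.3 g/L → 12.3 × 1.76 L = 21.648 g
glucose: 10.9 g/L × 1.76 L = 19.184 g

glycerol 53.328 g; gellan gum 21.648 g; glucose 19.184 g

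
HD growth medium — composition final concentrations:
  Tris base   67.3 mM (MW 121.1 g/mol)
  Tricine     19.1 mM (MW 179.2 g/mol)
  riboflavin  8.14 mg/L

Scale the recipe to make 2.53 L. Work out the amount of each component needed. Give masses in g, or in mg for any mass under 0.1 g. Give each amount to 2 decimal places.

Tris base 20.62 g; Tricine 8.66 g; riboflavin 20.59 mg

Scale factor relative to 1 L: 2.53.
Tris base: 67.3 mmol/L × 121.1 g/mol × 2.53 L ÷ 1000 = 20.62 g
Tricine: 19.1 mmol/L × 179.2 g/mol × 2.53 L ÷ 1000 = 8.66 g
riboflavin: 8.14 mg/L × 2.53 L = 20.59 mg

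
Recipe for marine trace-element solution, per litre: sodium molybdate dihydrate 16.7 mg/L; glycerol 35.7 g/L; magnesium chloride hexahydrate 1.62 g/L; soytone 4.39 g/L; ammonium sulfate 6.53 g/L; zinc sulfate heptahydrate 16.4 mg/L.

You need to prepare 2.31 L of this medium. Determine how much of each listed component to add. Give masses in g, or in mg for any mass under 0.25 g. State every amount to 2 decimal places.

Scale factor relative to 1 L: 2.31.
sodium molybdate dihydrate: 16.7 mg/L × 2.31 L = 38.58 mg
glycerol: 35.7 g/L × 2.31 L = 82.47 g
magnesium chloride hexahydrate: 1.62 g/L × 2.31 L = 3.74 g
soytone: 4.39 g/L × 2.31 L = 10.14 g
ammonium sulfate: 6.53 g/L × 2.31 L = 15.08 g
zinc sulfate heptahydrate: 16.4 mg/L × 2.31 L = 37.88 mg

sodium molybdate dihydrate 38.58 mg; glycerol 82.47 g; magnesium chloride hexahydrate 3.74 g; soytone 10.14 g; ammonium sulfate 15.08 g; zinc sulfate heptahydrate 37.88 mg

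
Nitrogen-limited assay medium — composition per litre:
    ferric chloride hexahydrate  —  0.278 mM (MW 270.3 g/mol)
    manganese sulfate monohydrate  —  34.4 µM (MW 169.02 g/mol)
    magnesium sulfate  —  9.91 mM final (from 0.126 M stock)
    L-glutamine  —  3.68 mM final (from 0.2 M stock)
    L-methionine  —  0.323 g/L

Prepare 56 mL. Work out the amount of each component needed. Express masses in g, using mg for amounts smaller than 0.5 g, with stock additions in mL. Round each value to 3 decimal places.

ferric chloride hexahydrate 4.208 mg; manganese sulfate monohydrate 0.326 mg; magnesium sulfate 4.404 mL; L-glutamine 1.030 mL; L-methionine 18.088 mg

Scale factor relative to 1 L: 0.056.
ferric chloride hexahydrate: 0.278 mmol/L × 270.3 mg/mmol × 0.056 L = 4.208 mg
manganese sulfate monohydrate: 34.4 µmol/L × 169.02 g/mol × 0.056 L ÷ 1000 = 0.326 mg
magnesium sulfate: C1V1 = C2V2 → 9.91 mM × 56 mL ÷ 126 mM = 4.404 mL
L-glutamine: C1V1 = C2V2 → 3.68 mM × 56 mL ÷ 200 mM = 1.030 mL
L-methionine: 0.323 g/L × 0.056 L = 0.018088 g = 18.088 mg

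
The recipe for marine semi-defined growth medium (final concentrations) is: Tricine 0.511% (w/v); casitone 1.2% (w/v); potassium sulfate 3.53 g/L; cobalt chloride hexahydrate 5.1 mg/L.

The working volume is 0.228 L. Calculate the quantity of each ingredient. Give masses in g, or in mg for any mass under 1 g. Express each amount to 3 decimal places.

Tricine 1.165 g; casitone 2.736 g; potassium sulfate 804.840 mg; cobalt chloride hexahydrate 1.163 mg

Scale factor relative to 1 L: 0.228.
Tricine: 0.511% w/v = 5.11 g/L → 5.11 × 0.228 L = 1.165 g
casitone: 1.2 g per 100 mL × 228 mL ÷ 100 = 2.736 g
potassium sulfate: 3.53 g/L × 0.228 L = 0.80484 g = 804.840 mg
cobalt chloride hexahydrate: 5.1 mg/L × 0.228 L = 1.163 mg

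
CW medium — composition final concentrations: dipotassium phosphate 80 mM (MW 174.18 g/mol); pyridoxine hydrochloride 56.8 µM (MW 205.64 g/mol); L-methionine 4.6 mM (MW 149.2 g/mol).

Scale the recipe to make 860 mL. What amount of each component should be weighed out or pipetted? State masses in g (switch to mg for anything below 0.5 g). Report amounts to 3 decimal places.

dipotassium phosphate 11.984 g; pyridoxine hydrochloride 10.045 mg; L-methionine 0.590 g

Target volume = 860 mL = 0.86 L.
dipotassium phosphate: 80 mmol/L × 174.18 g/mol × 0.86 L ÷ 1000 = 11.984 g
pyridoxine hydrochloride: 56.8 µmol/L × 205.64 g/mol × 0.86 L ÷ 1000 = 10.045 mg
L-methionine: 4.6 mmol/L × 149.2 g/mol × 0.86 L ÷ 1000 = 0.590 g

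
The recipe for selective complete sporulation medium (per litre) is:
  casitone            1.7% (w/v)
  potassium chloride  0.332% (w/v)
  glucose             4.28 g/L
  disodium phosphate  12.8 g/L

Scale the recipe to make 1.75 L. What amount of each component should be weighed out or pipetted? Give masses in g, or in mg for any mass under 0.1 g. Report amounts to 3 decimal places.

casitone 29.750 g; potassium chloride 5.810 g; glucose 7.490 g; disodium phosphate 22.400 g

Working volume: 1.75 L.
casitone: 1.7% w/v = 17 g/L → 17 × 1.75 L = 29.750 g
potassium chloride: 0.332 g per 100 mL × 1750 mL ÷ 100 = 5.810 g
glucose: 4.28 g/L × 1.75 L = 7.490 g
disodium phosphate: 12.8 g/L × 1.75 L = 22.400 g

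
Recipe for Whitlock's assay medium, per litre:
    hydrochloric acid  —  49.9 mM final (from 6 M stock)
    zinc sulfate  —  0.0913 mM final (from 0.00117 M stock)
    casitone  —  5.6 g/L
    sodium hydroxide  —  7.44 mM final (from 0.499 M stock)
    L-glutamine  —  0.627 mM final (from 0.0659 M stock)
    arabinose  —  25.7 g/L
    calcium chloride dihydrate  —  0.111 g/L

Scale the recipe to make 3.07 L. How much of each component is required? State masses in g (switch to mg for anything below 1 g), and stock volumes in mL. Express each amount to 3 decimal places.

hydrochloric acid 25.532 mL; zinc sulfate 239.565 mL; casitone 17.192 g; sodium hydroxide 45.773 mL; L-glutamine 29.209 mL; arabinose 78.899 g; calcium chloride dihydrate 340.770 mg

Scale factor relative to 1 L: 3.07.
hydrochloric acid: dilute stock: 49.9 mM × 3070 mL ÷ 6000 mM = 25.532 mL
zinc sulfate: C1V1 = C2V2 → 0.0913 mM × 3070 mL ÷ 1.17 mM = 239.565 mL
casitone: 5.6 g/L × 3.07 L = 17.192 g
sodium hydroxide: V = C2·V2/C1 = 7.44 mM × 3070 mL ÷ 499 mM = 45.773 mL
L-glutamine: dilute stock: 0.627 mM × 3070 mL ÷ 65.9 mM = 29.209 mL
arabinose: 25.7 g/L × 3.07 L = 78.899 g
calcium chloride dihydrate: 0.111 g/L × 3.07 L = 0.34077 g = 340.770 mg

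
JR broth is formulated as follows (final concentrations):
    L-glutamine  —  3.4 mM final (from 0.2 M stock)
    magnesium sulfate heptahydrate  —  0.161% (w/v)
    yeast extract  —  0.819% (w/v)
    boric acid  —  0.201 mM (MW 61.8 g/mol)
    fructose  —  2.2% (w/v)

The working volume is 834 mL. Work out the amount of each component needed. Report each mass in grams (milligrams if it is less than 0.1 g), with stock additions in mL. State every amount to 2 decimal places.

L-glutamine 14.18 mL; magnesium sulfate heptahydrate 1.34 g; yeast extract 6.83 g; boric acid 10.36 mg; fructose 18.35 g

Target volume = 834 mL = 0.834 L.
L-glutamine: dilute stock: 3.4 mM × 834 mL ÷ 200 mM = 14.18 mL
magnesium sulfate heptahydrate: 0.161 g per 100 mL × 834 mL ÷ 100 = 1.34 g
yeast extract: 0.819% w/v = 8.19 g/L → 8.19 × 0.834 L = 6.83 g
boric acid: 0.201 mmol/L × 61.8 mg/mmol × 0.834 L = 10.36 mg
fructose: 2.2 g per 100 mL × 834 mL ÷ 100 = 18.35 g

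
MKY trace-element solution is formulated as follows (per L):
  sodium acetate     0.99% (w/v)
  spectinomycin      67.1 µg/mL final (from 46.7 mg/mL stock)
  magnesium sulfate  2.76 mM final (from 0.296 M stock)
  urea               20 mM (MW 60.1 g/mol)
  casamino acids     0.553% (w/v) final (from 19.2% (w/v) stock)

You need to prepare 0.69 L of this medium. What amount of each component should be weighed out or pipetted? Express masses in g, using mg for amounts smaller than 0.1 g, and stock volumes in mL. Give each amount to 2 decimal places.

sodium acetate 6.83 g; spectinomycin 0.99 mL; magnesium sulfate 6.43 mL; urea 0.83 g; casamino acids 19.87 mL

Working volume: 0.69 L.
sodium acetate: 0.99 g per 100 mL × 690 mL ÷ 100 = 6.83 g
spectinomycin: V = C2·V2/C1 = 67.1 µg/mL × 690 mL ÷ 46700 µg/mL = 0.99 mL
magnesium sulfate: C1V1 = C2V2 → 2.76 mM × 690 mL ÷ 296 mM = 6.43 mL
urea: 20 mmol/L × 60.1 g/mol × 0.69 L ÷ 1000 = 0.83 g
casamino acids: V = C2·V2/C1 = 0.553% ÷ 19.2% × 690 mL = 19.87 mL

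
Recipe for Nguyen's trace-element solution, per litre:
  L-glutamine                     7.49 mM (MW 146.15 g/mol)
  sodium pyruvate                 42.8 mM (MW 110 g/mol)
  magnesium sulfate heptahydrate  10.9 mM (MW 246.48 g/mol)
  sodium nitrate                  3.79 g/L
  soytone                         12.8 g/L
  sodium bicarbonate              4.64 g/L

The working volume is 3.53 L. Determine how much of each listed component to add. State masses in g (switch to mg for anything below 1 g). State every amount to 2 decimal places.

Working volume: 3.53 L.
L-glutamine: 7.49 mmol/L × 146.15 g/mol × 3.53 L ÷ 1000 = 3.86 g
sodium pyruvate: 42.8 mmol/L × 110 g/mol × 3.53 L ÷ 1000 = 16.62 g
magnesium sulfate heptahydrate: 10.9 mmol/L × 246.48 g/mol × 3.53 L ÷ 1000 = 9.48 g
sodium nitrate: 3.79 g/L × 3.53 L = 13.38 g
soytone: 12.8 g/L × 3.53 L = 45.18 g
sodium bicarbonate: 4.64 g/L × 3.53 L = 16.38 g

L-glutamine 3.86 g; sodium pyruvate 16.62 g; magnesium sulfate heptahydrate 9.48 g; sodium nitrate 13.38 g; soytone 45.18 g; sodium bicarbonate 16.38 g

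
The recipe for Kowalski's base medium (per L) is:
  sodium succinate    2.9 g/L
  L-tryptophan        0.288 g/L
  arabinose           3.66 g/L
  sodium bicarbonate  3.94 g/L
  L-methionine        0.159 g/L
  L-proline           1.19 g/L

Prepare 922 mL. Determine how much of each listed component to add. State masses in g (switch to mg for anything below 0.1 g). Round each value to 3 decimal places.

Target volume = 922 mL = 0.922 L.
sodium succinate: 2.9 g/L × 0.922 L = 2.674 g
L-tryptophan: 0.288 g/L × 0.922 L = 0.266 g
arabinose: 3.66 g/L × 0.922 L = 3.375 g
sodium bicarbonate: 3.94 g/L × 0.922 L = 3.633 g
L-methionine: 0.159 g/L × 0.922 L = 0.147 g
L-proline: 1.19 g/L × 0.922 L = 1.097 g

sodium succinate 2.674 g; L-tryptophan 0.266 g; arabinose 3.375 g; sodium bicarbonate 3.633 g; L-methionine 0.147 g; L-proline 1.097 g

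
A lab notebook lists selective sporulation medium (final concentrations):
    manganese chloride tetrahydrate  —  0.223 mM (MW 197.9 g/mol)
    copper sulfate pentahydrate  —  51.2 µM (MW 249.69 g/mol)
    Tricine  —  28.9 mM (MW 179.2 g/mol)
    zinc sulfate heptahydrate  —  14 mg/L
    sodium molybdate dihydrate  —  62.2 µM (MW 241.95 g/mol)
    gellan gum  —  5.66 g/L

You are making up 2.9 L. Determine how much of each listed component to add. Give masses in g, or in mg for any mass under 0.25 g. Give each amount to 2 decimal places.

manganese chloride tetrahydrate 127.98 mg; copper sulfate pentahydrate 37.07 mg; Tricine 15.02 g; zinc sulfate heptahydrate 40.60 mg; sodium molybdate dihydrate 43.64 mg; gellan gum 16.41 g

Scale factor relative to 1 L: 2.9.
manganese chloride tetrahydrate: 0.223 mmol/L × 197.9 mg/mmol × 2.9 L = 127.98 mg
copper sulfate pentahydrate: 51.2 µmol/L × 249.69 g/mol × 2.9 L ÷ 1000 = 37.07 mg
Tricine: 28.9 mmol/L × 179.2 g/mol × 2.9 L ÷ 1000 = 15.02 g
zinc sulfate heptahydrate: 14 mg/L × 2.9 L = 40.60 mg
sodium molybdate dihydrate: 62.2 µmol/L × 241.95 g/mol × 2.9 L ÷ 1000 = 43.64 mg
gellan gum: 5.66 g/L × 2.9 L = 16.41 g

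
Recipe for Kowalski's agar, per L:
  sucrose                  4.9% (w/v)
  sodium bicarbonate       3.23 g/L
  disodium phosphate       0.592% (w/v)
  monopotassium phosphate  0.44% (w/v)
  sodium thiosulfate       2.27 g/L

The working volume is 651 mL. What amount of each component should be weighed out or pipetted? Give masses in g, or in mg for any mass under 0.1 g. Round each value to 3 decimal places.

Scale factor relative to 1 L: 0.651.
sucrose: 4.9 g per 100 mL × 651 mL ÷ 100 = 31.899 g
sodium bicarbonate: 3.23 g/L × 0.651 L = 2.103 g
disodium phosphate: 0.592 g per 100 mL × 651 mL ÷ 100 = 3.854 g
monopotassium phosphate: 0.44 g per 100 mL × 651 mL ÷ 100 = 2.864 g
sodium thiosulfate: 2.27 g/L × 0.651 L = 1.478 g

sucrose 31.899 g; sodium bicarbonate 2.103 g; disodium phosphate 3.854 g; monopotassium phosphate 2.864 g; sodium thiosulfate 1.478 g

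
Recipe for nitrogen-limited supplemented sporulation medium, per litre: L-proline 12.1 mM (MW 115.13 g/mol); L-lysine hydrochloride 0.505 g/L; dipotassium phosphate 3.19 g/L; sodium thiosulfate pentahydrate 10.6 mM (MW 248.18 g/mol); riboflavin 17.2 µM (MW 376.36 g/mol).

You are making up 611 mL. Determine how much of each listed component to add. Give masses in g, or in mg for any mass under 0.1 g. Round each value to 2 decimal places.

Target volume = 611 mL = 0.611 L.
L-proline: 12.1 mmol/L × 115.13 g/mol × 0.611 L ÷ 1000 = 0.85 g
L-lysine hydrochloride: 0.505 g/L × 0.611 L = 0.31 g
dipotassium phosphate: 3.19 g/L × 0.611 L = 1.95 g
sodium thiosulfate pentahydrate: 10.6 mmol/L × 248.18 g/mol × 0.611 L ÷ 1000 = 1.61 g
riboflavin: 17.2 µmol/L × 376.36 g/mol × 0.611 L ÷ 1000 = 3.96 mg

L-proline 0.85 g; L-lysine hydrochloride 0.31 g; dipotassium phosphate 1.95 g; sodium thiosulfate pentahydrate 1.61 g; riboflavin 3.96 mg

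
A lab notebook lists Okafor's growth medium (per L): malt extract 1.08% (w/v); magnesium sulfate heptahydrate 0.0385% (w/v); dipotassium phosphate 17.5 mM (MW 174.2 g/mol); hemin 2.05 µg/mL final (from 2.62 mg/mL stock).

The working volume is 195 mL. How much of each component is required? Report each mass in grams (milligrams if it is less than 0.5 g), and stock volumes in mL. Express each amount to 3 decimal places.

malt extract 2.106 g; magnesium sulfate heptahydrate 75.075 mg; dipotassium phosphate 0.594 g; hemin 0.153 mL

Scale factor relative to 1 L: 0.195.
malt extract: 1.08% w/v = 10.8 g/L → 10.8 × 0.195 L = 2.106 g
magnesium sulfate heptahydrate: 0.0385 g per 100 mL × 195 mL ÷ 100 = 0.075075 g = 75.075 mg
dipotassium phosphate: 17.5 mmol/L × 174.2 g/mol × 0.195 L ÷ 1000 = 0.594 g
hemin: V = C2·V2/C1 = 2.05 µg/mL × 195 mL ÷ 2620 µg/mL = 0.153 mL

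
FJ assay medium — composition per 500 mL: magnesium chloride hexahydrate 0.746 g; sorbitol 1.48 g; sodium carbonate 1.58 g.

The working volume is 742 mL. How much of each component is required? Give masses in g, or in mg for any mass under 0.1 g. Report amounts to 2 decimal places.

magnesium chloride hexahydrate 1.11 g; sorbitol 2.20 g; sodium carbonate 2.34 g

Scale factor = 742 mL / 500 mL = 1.484.
magnesium chloride hexahydrate: 0.746 g × (742 mL / 500 mL) = 1.11 g
sorbitol: 1.48 g × (742 mL / 500 mL) = 2.20 g
sodium carbonate: 1.58 g × (742 mL / 500 mL) = 2.34 g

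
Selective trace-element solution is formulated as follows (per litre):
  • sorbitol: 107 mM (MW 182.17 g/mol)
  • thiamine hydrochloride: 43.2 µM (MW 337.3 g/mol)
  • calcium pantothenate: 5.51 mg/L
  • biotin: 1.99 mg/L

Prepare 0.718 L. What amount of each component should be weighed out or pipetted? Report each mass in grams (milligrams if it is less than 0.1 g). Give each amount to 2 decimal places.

sorbitol 14.00 g; thiamine hydrochloride 10.46 mg; calcium pantothenate 3.96 mg; biotin 1.43 mg

Scale factor relative to 1 L: 0.718.
sorbitol: 107 mmol/L × 182.17 g/mol × 0.718 L ÷ 1000 = 14.00 g
thiamine hydrochloride: 43.2 µmol/L × 337.3 g/mol × 0.718 L ÷ 1000 = 10.46 mg
calcium pantothenate: 5.51 mg/L × 0.718 L = 3.96 mg
biotin: 1.99 mg/L × 0.718 L = 1.43 mg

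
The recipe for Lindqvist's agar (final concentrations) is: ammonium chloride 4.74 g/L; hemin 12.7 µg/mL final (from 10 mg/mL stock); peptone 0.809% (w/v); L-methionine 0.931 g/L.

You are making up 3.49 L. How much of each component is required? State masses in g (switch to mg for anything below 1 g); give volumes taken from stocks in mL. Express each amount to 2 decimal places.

Working volume: 3.49 L.
ammonium chloride: 4.74 g/L × 3.49 L = 16.54 g
hemin: V = C2·V2/C1 = 12.7 µg/mL × 3490 mL ÷ 10000 µg/mL = 4.43 mL
peptone: 0.809% w/v = 8.09 g/L → 8.09 × 3.49 L = 28.23 g
L-methionine: 0.931 g/L × 3.49 L = 3.25 g

ammonium chloride 16.54 g; hemin 4.43 mL; peptone 28.23 g; L-methionine 3.25 g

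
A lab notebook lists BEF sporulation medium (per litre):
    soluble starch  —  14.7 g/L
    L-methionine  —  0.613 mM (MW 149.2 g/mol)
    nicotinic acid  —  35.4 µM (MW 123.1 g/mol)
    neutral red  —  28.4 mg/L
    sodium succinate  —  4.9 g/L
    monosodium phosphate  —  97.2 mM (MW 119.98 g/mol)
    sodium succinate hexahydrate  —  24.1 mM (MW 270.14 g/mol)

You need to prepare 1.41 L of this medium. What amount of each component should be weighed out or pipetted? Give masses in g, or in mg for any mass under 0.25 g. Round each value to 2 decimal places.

Working volume: 1.41 L.
soluble starch: 14.7 g/L × 1.41 L = 20.73 g
L-methionine: 0.613 mmol/L × 149.2 mg/mmol × 1.41 L = 128.96 mg
nicotinic acid: 35.4 µmol/L × 123.1 g/mol × 1.41 L ÷ 1000 = 6.14 mg
neutral red: 28.4 mg/L × 1.41 L = 40.04 mg
sodium succinate: 4.9 g/L × 1.41 L = 6.91 g
monosodium phosphate: 97.2 mmol/L × 119.98 g/mol × 1.41 L ÷ 1000 = 16.44 g
sodium succinate hexahydrate: 24.1 mmol/L × 270.14 g/mol × 1.41 L ÷ 1000 = 9.18 g

soluble starch 20.73 g; L-methionine 128.96 mg; nicotinic acid 6.14 mg; neutral red 40.04 mg; sodium succinate 6.91 g; monosodium phosphate 16.44 g; sodium succinate hexahydrate 9.18 g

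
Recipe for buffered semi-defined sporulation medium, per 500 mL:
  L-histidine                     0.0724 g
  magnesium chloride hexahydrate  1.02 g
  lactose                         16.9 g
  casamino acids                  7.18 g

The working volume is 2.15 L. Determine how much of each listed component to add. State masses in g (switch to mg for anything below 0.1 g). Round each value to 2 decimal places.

L-histidine 0.31 g; magnesium chloride hexahydrate 4.39 g; lactose 72.67 g; casamino acids 30.87 g

Ratio of target to recipe volume: 2150 / 500 = 4.3.
L-histidine: 0.0724 g × (2150 mL / 500 mL) = 0.31 g
magnesium chloride hexahydrate: 1.02 g × (2150 mL / 500 mL) = 4.39 g
lactose: 16.9 g × (2150 mL / 500 mL) = 72.67 g
casamino acids: 7.18 g × (2150 mL / 500 mL) = 30.87 g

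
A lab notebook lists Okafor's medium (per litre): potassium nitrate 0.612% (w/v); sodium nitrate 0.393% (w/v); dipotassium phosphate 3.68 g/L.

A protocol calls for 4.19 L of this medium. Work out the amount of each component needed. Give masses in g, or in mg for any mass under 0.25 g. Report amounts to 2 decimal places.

potassium nitrate 25.64 g; sodium nitrate 16.47 g; dipotassium phosphate 15.42 g

Working volume: 4.19 L.
potassium nitrate: 0.612 g per 100 mL × 4190 mL ÷ 100 = 25.64 g
sodium nitrate: 0.393% w/v = 3.93 g/L → 3.93 × 4.19 L = 16.47 g
dipotassium phosphate: 3.68 g/L × 4.19 L = 15.42 g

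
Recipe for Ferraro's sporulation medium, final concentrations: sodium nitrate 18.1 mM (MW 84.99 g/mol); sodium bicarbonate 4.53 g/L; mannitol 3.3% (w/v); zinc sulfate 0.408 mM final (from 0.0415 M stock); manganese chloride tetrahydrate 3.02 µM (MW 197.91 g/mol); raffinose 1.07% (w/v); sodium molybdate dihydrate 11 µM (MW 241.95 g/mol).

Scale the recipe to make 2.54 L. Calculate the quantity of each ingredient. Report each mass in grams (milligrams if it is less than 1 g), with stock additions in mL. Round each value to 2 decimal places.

sodium nitrate 3.91 g; sodium bicarbonate 11.51 g; mannitol 83.82 g; zinc sulfate 24.97 mL; manganese chloride tetrahydrate 1.52 mg; raffinose 27.18 g; sodium molybdate dihydrate 6.76 mg

Scale factor relative to 1 L: 2.54.
sodium nitrate: 18.1 mmol/L × 84.99 g/mol × 2.54 L ÷ 1000 = 3.91 g
sodium bicarbonate: 4.53 g/L × 2.54 L = 11.51 g
mannitol: 3.3% w/v = 33 g/L → 33 × 2.54 L = 83.82 g
zinc sulfate: V = C2·V2/C1 = 0.408 mM × 2540 mL ÷ 41.5 mM = 24.97 mL
manganese chloride tetrahydrate: 3.02 µmol/L × 197.91 g/mol × 2.54 L ÷ 1000 = 1.52 mg
raffinose: 1.07 g per 100 mL × 2540 mL ÷ 100 = 27.18 g
sodium molybdate dihydrate: 11 µmol/L × 241.95 g/mol × 2.54 L ÷ 1000 = 6.76 mg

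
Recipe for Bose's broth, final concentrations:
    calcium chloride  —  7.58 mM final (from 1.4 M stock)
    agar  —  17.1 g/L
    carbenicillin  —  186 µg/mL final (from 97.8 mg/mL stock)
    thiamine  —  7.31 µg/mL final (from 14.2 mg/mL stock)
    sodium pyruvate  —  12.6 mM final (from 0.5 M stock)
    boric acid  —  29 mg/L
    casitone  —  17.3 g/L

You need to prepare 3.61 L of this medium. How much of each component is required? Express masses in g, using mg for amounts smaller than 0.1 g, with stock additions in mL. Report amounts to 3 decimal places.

calcium chloride 19.546 mL; agar 61.731 g; carbenicillin 6.866 mL; thiamine 1.858 mL; sodium pyruvate 90.972 mL; boric acid 0.105 g; casitone 62.453 g

Scale factor relative to 1 L: 3.61.
calcium chloride: C1V1 = C2V2 → 7.58 mM × 3610 mL ÷ 1400 mM = 19.546 mL
agar: 17.1 g/L × 3.61 L = 61.731 g
carbenicillin: V = C2·V2/C1 = 186 µg/mL × 3610 mL ÷ 97800 µg/mL = 6.866 mL
thiamine: dilute stock: 7.31 µg/mL × 3610 mL ÷ 14200 µg/mL = 1.858 mL
sodium pyruvate: C1V1 = C2V2 → 12.6 mM × 3610 mL ÷ 500 mM = 90.972 mL
boric acid: 29 mg/L × 3.61 L = 104.69 mg = 0.105 g
casitone: 17.3 g/L × 3.61 L = 62.453 g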